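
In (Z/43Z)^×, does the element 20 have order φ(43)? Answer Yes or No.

Yes

φ(43) = 43 − 1 = 42 = 2 · 3 · 7.
Test 20^(42/q) mod 43 for each prime factor q of 42:
20^21 ≡ 42 (mod 43)  [q = 2: ≢ 1 ✓]
20^14 ≡ 36 (mod 43)  [q = 3: ≢ 1 ✓]
20^6 ≡ 4 (mod 43)  [q = 7: ≢ 1 ✓]
None equal 1, so ord_43(20) = 42: 20 is a primitive root.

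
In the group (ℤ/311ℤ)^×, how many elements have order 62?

φ(311) = 311 − 1 = 310 = 2 · 5 · 31.
In a cyclic group of order 310, there are φ(d) elements of order d for each divisor d of 310, and zero for non-divisors.
62 = 2 · 31 divides 310, and φ(62) = 30.

30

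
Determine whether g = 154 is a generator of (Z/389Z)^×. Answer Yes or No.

φ(389) = 389 − 1 = 388 = 2^2 · 97.
An element g generates (Z/389Z)^× iff g^(388/q) ≢ 1 (mod 389) for each prime q ∈ {2, 97}.
154^194 ≡ 388 (mod 389)  [q = 2: ≢ 1 ✓]
154^4 ≡ 169 (mod 389)  [q = 97: ≢ 1 ✓]
All checks pass, so 154 has order 388 and is a primitive root modulo 389.

Yes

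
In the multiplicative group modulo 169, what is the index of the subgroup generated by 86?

3

The order of 86 must divide φ(169) = φ(13^2) = 13·(13−1) = 156 = 2^2 · 3 · 13.
Divisors of 156: 1, 2, 3, 4, 6, 12, 13, 26, 39, 52, 78, 156.
Compute 86^d (mod 169) for the divisors d until we hit 1:
86^1 ≡ 86
86^2 ≡ 129
86^3 ≡ 109
86^4 ≡ 79
86^6 ≡ 51
86^12 ≡ 66
86^13 ≡ 99
86^26 ≡ 168
86^39 ≡ 70
86^52 ≡ 1
Thus |⟨86⟩| = ord(86) = 52.
Index = |(Z/169Z)^×| / |⟨86⟩| = 156 / 52 = 3.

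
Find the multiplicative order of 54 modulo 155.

Since 54 ∈ (Z/155Z)^×, its order divides φ(155) = φ(5·31) = (5−1)·(31−1) = 4·30 = 120 = 2^3 · 3 · 5.
Divisors of 120: 1, 2, 3, 4, 5, 6, 8, 10, 12, 15, 20, 24, 30, 40, 60, 120.
Evaluate successive powers at the divisors of 120:
54^1 ≡ 54 (mod 155)
54^2 ≡ 126 (mod 155)
54^3 ≡ 139 (mod 155)
54^4 ≡ 66 (mod 155)
54^5 ≡ 154 (mod 155)
54^6 ≡ 101 (mod 155)
54^8 ≡ 16 (mod 155)
54^10 ≡ 1 (mod 155) ✓
Hence ord(54) = 10.

10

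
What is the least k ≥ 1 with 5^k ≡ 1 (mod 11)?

The order of 5 must divide φ(11) = 11 − 1 = 10 = 2 · 5.
Divisors of 10: 1, 2, 5, 10.
Evaluate successive powers at the divisors of 10:
5^1 ≡ 5 (mod 11)
5^2 ≡ 3 (mod 11)
5^5 ≡ 1 (mod 11) ✓
So ord_11(5) = 5.

5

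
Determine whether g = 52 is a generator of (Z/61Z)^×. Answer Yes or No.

No

φ(61) = 61 − 1 = 60 = 2^2 · 3 · 5.
Test 52^(60/q) mod 61 for each prime factor q of 60:
52^30 ≡ 1 (mod 61)  [q = 2: ≡ 1 ✗]
52^20 ≡ 1 (mod 61)  [q = 3: ≡ 1 ✗]
52^12 ≡ 20 (mod 61)  [q = 5: ≢ 1 ✓]
Since 52^30 ≡ 1, the order of 52 divides 30 < 60, so 52 is not a primitive root.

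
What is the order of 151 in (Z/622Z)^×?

310

ord(151) | φ(622) = φ(2)·φ(311) = 1·310 = 310 = 2 · 5 · 31.
Divisors of 310: 1, 2, 5, 10, 31, 62, 155, 310.
Evaluate successive powers at the divisors of 310:
151^1 ≡ 151
151^2 ≡ 409
151^5 ≡ 11
151^10 ≡ 121
151^31 ≡ 305
151^62 ≡ 347
151^155 ≡ 621
151^310 ≡ 1
The smallest such exponent is 310, so the order of 151 is 310.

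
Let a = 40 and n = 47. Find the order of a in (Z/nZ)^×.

46

Since 40 ∈ (Z/47Z)^×, its order divides φ(47) = 47 − 1 = 46 = 2 · 23.
Divisors of 46: 1, 2, 23, 46.
Compute 40^d (mod 47) for the divisors d until we hit 1:
40^1 ≡ 40 (mod 47)
40^2 ≡ 2 (mod 47)
40^23 ≡ 46 (mod 47)
40^46 ≡ 1 (mod 47) ✓
Hence ord(40) = 46.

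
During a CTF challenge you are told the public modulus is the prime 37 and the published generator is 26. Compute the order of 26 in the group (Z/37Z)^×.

3

ord(26) | φ(37) = 37 − 1 = 36 = 2^2 · 3^2.
Divisors of 36: 1, 2, 3, 4, 6, 9, 12, 18, 36.
Evaluate successive powers at the divisors of 36:
26^1 ≡ 26 (mod 37)
26^2 ≡ 10 (mod 37)
26^3 ≡ 1 (mod 37) ✓
Therefore the multiplicative order of 26 modulo 37 is 3.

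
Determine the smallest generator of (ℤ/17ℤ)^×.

3

φ(17) = 17 − 1 = 16 = 2^4.
g is a primitive root iff g^(16/q) ≢ 1 (mod 17) for each prime q ∈ {2}.
g = 2: 2^8 ≡ 1 — hits 1, so not a primitive root.
g = 3: 3^8 ≡ 16 — none is 1, so 3 is a primitive root.
So 3 is the smallest generator of (Z/17Z)^×.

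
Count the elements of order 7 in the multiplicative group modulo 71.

φ(71) = 71 − 1 = 70 = 2 · 5 · 7.
In a cyclic group of order 70, there are φ(d) elements of order d for each divisor d of 70, and zero for non-divisors.
7 | 70, and φ(7) = 7 − 1 = 6.

6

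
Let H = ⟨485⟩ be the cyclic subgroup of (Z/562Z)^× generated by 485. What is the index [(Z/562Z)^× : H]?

5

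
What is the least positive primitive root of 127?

3

φ(127) = 127 − 1 = 126 = 2 · 3^2 · 7.
g is a primitive root iff g^(126/q) ≢ 1 (mod 127) for each prime q ∈ {2, 3, 7}.
g = 2: 2^63 ≡ 1 — hits 1, so not a primitive root.
g = 3: 3^63 ≡ 126; 3^42 ≡ 107; 3^18 ≡ 4 — none is 1, so 3 is a primitive root.
Hence the least primitive root of 127 is 3.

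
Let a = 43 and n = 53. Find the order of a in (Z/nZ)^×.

26

The order of 43 must divide φ(53) = 53 − 1 = 52 = 2^2 · 13.
Divisors of 52: 1, 2, 4, 13, 26, 52.
Evaluate successive powers at the divisors of 52:
43^1 ≡ 43
43^2 ≡ 47
43^4 ≡ 36
43^13 ≡ 52
43^26 ≡ 1
So ord_53(43) = 26.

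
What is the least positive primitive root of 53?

φ(53) = 53 − 1 = 52 = 2^2 · 13.
g is a primitive root iff g^(52/q) ≢ 1 (mod 53) for each prime q ∈ {2, 13}.
g = 2: 2^26 ≡ 52; 2^4 ≡ 16 — none is 1, so 2 is a primitive root.
So 2 is the smallest generator of (Z/53Z)^×.

2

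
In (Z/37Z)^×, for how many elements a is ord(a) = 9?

6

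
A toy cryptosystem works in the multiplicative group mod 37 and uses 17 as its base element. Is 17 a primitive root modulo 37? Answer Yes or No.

Yes

φ(37) = 37 − 1 = 36 = 2^2 · 3^2.
It suffices to check that the order of 17 is not a proper divisor of 36: compute 17^(36/q) for q ∈ {2, 3}.
17^18 ≡ 36 (mod 37)  [q = 2: ≢ 1 ✓]
17^12 ≡ 26 (mod 37)  [q = 3: ≢ 1 ✓]
None equal 1, so ord_37(17) = 36: 17 is a primitive root.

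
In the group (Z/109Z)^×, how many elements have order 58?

φ(109) = 109 − 1 = 108 = 2^2 · 3^3.
(Z/109Z)^× is cyclic (|G| = 108); a cyclic group of order m has exactly φ(d) elements of each order d | m, and none otherwise.
Here 108 is not a multiple of 58, so there are no elements of order 58.

0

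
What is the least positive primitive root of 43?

φ(43) = 43 − 1 = 42 = 2 · 3 · 7.
Test candidates g = 2, 3, … against the prime factors q ∈ {2, 3, 7} of φ(43): g is a generator iff g^(42/q) ≢ 1 for every such q.
g = 2: 2^21 ≡ 42; 2^14 ≡ 1 — hits 1, so not a primitive root.
g = 3: 3^21 ≡ 42; 3^14 ≡ 36; 3^6 ≡ 41 — none is 1, so 3 is a primitive root.
So 3 is the smallest generator of (Z/43Z)^×.

3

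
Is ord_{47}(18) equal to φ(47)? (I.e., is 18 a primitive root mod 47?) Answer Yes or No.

φ(47) = 47 − 1 = 46 = 2 · 23.
18 is a primitive root mod 47 iff 18^(φ(47)/q) ≢ 1 for every prime q | φ(47), i.e. q ∈ {2, 23}.
18^23 ≡ 1 (mod 47)  [q = 2: ≡ 1 ✗]
18^2 ≡ 42 (mod 47)  [q = 23: ≢ 1 ✓]
The check at q = 2 fails, so 18 generates a proper subgroup.

No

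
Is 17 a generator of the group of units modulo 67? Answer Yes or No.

No

φ(67) = 67 − 1 = 66 = 2 · 3 · 11.
An element g generates (Z/67Z)^× iff g^(66/q) ≢ 1 (mod 67) for each prime q ∈ {2, 3, 11}.
17^33 ≡ 1 (mod 67)  [q = 2: ≡ 1 ✗]
17^22 ≡ 37 (mod 67)  [q = 3: ≢ 1 ✓]
17^6 ≡ 15 (mod 67)  [q = 11: ≢ 1 ✓]
Since 17^33 ≡ 1, the order of 17 divides 33 < 66, so 17 is not a primitive root.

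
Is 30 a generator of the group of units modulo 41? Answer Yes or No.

Yes

φ(41) = 41 − 1 = 40 = 2^3 · 5.
30 is a primitive root mod 41 iff 30^(φ(41)/q) ≢ 1 for every prime q | φ(41), i.e. q ∈ {2, 5}.
30^20 ≡ 40 (mod 41)  [q = 2: ≢ 1 ✓]
30^8 ≡ 16 (mod 41)  [q = 5: ≢ 1 ✓]
All checks pass, so 30 has order 40 and is a primitive root modulo 41.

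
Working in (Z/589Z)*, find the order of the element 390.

Since 390 ∈ (Z/589Z)^×, its order divides φ(589) = φ(19·31) = (19−1)·(31−1) = 18·30 = 540 = 2^2 · 3^3 · 5.
Divisors of 540: 1, 2, 3, 4, 5, 6, 9, 10, 12, 15, 18, 20, 27, 30, 36, 45, 54, 60, 90, 108, 135, 180, 270, 540.
Test each divisor d:
390^1 ≡ 390
390^2 ≡ 138
390^3 ≡ 221
390^4 ≡ 196
390^5 ≡ 459
390^6 ≡ 543
390^9 ≡ 436
390^10 ≡ 408
390^12 ≡ 349
390^15 ≡ 559
390^18 ≡ 438
390^20 ≡ 366
390^27 ≡ 132
390^30 ≡ 311
390^36 ≡ 419
390^45 ≡ 94
390^54 ≡ 343
390^60 ≡ 125
390^90 ≡ 1
Hence ord(390) = 90.

90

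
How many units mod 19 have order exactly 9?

6

φ(19) = 19 − 1 = 18 = 2 · 3^2.
In a cyclic group of order 18, there are φ(d) elements of order d for each divisor d of 18, and zero for non-divisors.
9 = 3^2 divides 18, and φ(9) = 6.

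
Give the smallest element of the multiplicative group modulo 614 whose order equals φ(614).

5

φ(614) = φ(2)·φ(307) = 1·306 = 306 = 2 · 3^2 · 17.
Test candidates g = 2, 3, … against the prime factors q ∈ {2, 3, 17} of φ(614): g is a generator iff g^(306/q) ≢ 1 for every such q.
g = 2: gcd(2, 614) = 2 > 1, not a unit — skip.
g = 3: 3^153 ≡ 613; 3^102 ≡ 1 — hits 1, so not a primitive root.
g = 4: gcd(4, 614) = 2 > 1, not a unit — skip.
g = 5: 5^153 ≡ 613; 5^102 ≡ 289; 5^18 ≡ 81 — none is 1, so 5 is a primitive root.
So 5 is the smallest generator of (Z/614Z)^×.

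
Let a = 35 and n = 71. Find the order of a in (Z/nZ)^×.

70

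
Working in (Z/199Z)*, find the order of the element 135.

The order of 135 must divide φ(199) = 199 − 1 = 198 = 2 · 3^2 · 11.
Divisors of 198: 1, 2, 3, 6, 9, 11, 18, 22, 33, 66, 99, 198.
Evaluate successive powers at the divisors of 198:
135^1 ≡ 135 (mod 199)
135^2 ≡ 116 (mod 199)
135^3 ≡ 138 (mod 199)
135^6 ≡ 139 (mod 199)
135^9 ≡ 78 (mod 199)
135^11 ≡ 93 (mod 199)
135^18 ≡ 114 (mod 199)
135^22 ≡ 92 (mod 199)
135^33 ≡ 198 (mod 199)
135^66 ≡ 1 (mod 199) ✓
The smallest such exponent is 66, so the order of 135 is 66.

66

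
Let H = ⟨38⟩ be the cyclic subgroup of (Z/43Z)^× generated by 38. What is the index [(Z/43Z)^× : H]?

2

By Lagrange's theorem, ord_43(38) divides φ(43) = 43 − 1 = 42 = 2 · 3 · 7.
Divisors of 42: 1, 2, 3, 6, 7, 14, 21, 42.
Test each divisor d:
38^1 ≡ 38 (mod 43)
38^2 ≡ 25 (mod 43)
38^3 ≡ 4 (mod 43)
38^6 ≡ 16 (mod 43)
38^7 ≡ 6 (mod 43)
38^14 ≡ 36 (mod 43)
38^21 ≡ 1 (mod 43) ✓
So ord_43(38) = 21, hence |⟨38⟩| = 21.
[(Z/43Z)^× : ⟨38⟩] = 42/21 = 2.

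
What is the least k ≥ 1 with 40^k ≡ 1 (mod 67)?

11

The order of 40 must divide φ(67) = 67 − 1 = 66 = 2 · 3 · 11.
Divisors of 66: 1, 2, 3, 6, 11, 22, 33, 66.
Test each divisor d:
40^1 ≡ 40 (mod 67)
40^2 ≡ 59 (mod 67)
40^3 ≡ 15 (mod 67)
40^6 ≡ 24 (mod 67)
40^11 ≡ 1 (mod 67) ✓
Hence ord(40) = 11.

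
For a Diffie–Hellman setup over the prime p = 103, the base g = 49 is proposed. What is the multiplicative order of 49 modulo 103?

ord(49) | φ(103) = 103 − 1 = 102 = 2 · 3 · 17.
Divisors of 102: 1, 2, 3, 6, 17, 34, 51, 102.
Check 49^d mod 103 for each divisor in increasing order:
49^1 ≡ 49 (mod 103)
49^2 ≡ 32 (mod 103)
49^3 ≡ 23 (mod 103)
49^6 ≡ 14 (mod 103)
49^17 ≡ 56 (mod 103)
49^34 ≡ 46 (mod 103)
49^51 ≡ 1 (mod 103) ✓
Therefore the multiplicative order of 49 modulo 103 is 51.

51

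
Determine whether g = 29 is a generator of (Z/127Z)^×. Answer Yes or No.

Yes

φ(127) = 127 − 1 = 126 = 2 · 3^2 · 7.
An element g generates (Z/127Z)^× iff g^(126/q) ≢ 1 (mod 127) for each prime q ∈ {2, 3, 7}.
29^63 ≡ 126 (mod 127)  [q = 2: ≢ 1 ✓]
29^42 ≡ 19 (mod 127)  [q = 3: ≢ 1 ✓]
29^18 ≡ 4 (mod 127)  [q = 7: ≢ 1 ✓]
None equal 1, so ord_127(29) = 126: 29 is a primitive root.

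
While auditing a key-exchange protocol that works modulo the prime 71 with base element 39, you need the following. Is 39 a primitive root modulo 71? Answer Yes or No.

No

φ(71) = 71 − 1 = 70 = 2 · 5 · 7.
An element g generates (Z/71Z)^× iff g^(70/q) ≢ 1 (mod 71) for each prime q ∈ {2, 5, 7}.
39^35 ≡ 70 (mod 71)  [q = 2: ≢ 1 ✓]
39^14 ≡ 1 (mod 71)  [q = 5: ≡ 1 ✗]
39^10 ≡ 37 (mod 71)  [q = 7: ≢ 1 ✓]
39^14 ≡ 1 shows ord(39) | 14, strictly less than φ(71); not a primitive root.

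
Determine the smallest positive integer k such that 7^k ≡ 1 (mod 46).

22

The order of 7 must divide φ(46) = φ(2)·φ(23) = 1·22 = 22 = 2 · 11.
Divisors of 22: 1, 2, 11, 22.
Test each divisor d:
7^1 ≡ 7 (mod 46)
7^2 ≡ 3 (mod 46)
7^11 ≡ 45 (mod 46)
7^22 ≡ 1 (mod 46) ✓
Hence ord(7) = 22.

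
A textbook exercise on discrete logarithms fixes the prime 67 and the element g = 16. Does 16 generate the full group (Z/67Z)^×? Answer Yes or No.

No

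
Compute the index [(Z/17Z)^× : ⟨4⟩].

4

Since 4 ∈ (Z/17Z)^×, its order divides φ(17) = 17 − 1 = 16 = 2^4.
Divisors of 16: 1, 2, 4, 8, 16.
Check 4^d mod 17 for each divisor in increasing order:
4^1 ≡ 4 (mod 17)
4^2 ≡ 16 (mod 17)
4^4 ≡ 1 (mod 17) ✓
The order of 4 is 4, so the subgroup it generates has 4 elements.
Index = |(Z/17Z)^×| / |⟨4⟩| = 16 / 4 = 4.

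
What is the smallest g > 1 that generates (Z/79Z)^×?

3

φ(79) = 79 − 1 = 78 = 2 · 3 · 13.
Test candidates g = 2, 3, … against the prime factors q ∈ {2, 3, 13} of φ(79): g is a generator iff g^(78/q) ≢ 1 for every such q.
g = 2: 2^39 ≡ 1 — hits 1, so not a primitive root.
g = 3: 3^39 ≡ 78; 3^26 ≡ 23; 3^6 ≡ 18 — none is 1, so 3 is a primitive root.
Hence the least primitive root of 79 is 3.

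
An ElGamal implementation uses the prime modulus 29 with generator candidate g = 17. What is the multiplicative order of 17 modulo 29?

ord(17) | φ(29) = 29 − 1 = 28 = 2^2 · 7.
Divisors of 28: 1, 2, 4, 7, 14, 28.
Test each divisor d:
17^1 ≡ 17 (mod 29)
17^2 ≡ 28 (mod 29)
17^4 ≡ 1 (mod 29) ✓
Hence ord(17) = 4.

4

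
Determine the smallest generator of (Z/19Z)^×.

2

φ(19) = 19 − 1 = 18 = 2 · 3^2.
Test candidates g = 2, 3, … against the prime factors q ∈ {2, 3} of φ(19): g is a generator iff g^(18/q) ≢ 1 for every such q.
g = 2: 2^9 ≡ 18; 2^6 ≡ 7 — none is 1, so 2 is a primitive root.
The smallest primitive root modulo 19 is 2.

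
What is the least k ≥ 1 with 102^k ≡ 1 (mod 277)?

ord(102) | φ(277) = 277 − 1 = 276 = 2^2 · 3 · 23.
Divisors of 276: 1, 2, 3, 4, 6, 12, 23, 46, 69, 92, 138, 276.
Check 102^d mod 277 for each divisor in increasing order:
102^1 ≡ 102 (mod 277)
102^2 ≡ 155 (mod 277)
102^3 ≡ 21 (mod 277)
102^4 ≡ 203 (mod 277)
102^6 ≡ 164 (mod 277)
102^12 ≡ 27 (mod 277)
102^23 ≡ 276 (mod 277)
102^46 ≡ 1 (mod 277) ✓
So ord_277(102) = 46.

46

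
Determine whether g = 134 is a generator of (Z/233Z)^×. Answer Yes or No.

Yes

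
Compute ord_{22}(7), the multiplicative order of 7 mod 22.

Since 7 ∈ (Z/22Z)^×, its order divides φ(22) = φ(2)·φ(11) = 1·10 = 10 = 2 · 5.
Divisors of 10: 1, 2, 5, 10.
Evaluate successive powers at the divisors of 10:
7^1 ≡ 7 (mod 22)
7^2 ≡ 5 (mod 22)
7^5 ≡ 21 (mod 22)
7^10 ≡ 1 (mod 22) ✓
The smallest such exponent is 10, so the order of 7 is 10.

10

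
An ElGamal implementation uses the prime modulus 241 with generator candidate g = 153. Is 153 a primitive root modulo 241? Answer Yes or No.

φ(241) = 241 − 1 = 240 = 2^4 · 3 · 5.
It suffices to check that the order of 153 is not a proper divisor of 240: compute 153^(240/q) for q ∈ {2, 3, 5}.
153^120 ≡ 240 (mod 241)  [q = 2: ≢ 1 ✓]
153^80 ≡ 15 (mod 241)  [q = 3: ≢ 1 ✓]
153^48 ≡ 1 (mod 241)  [q = 5: ≡ 1 ✗]
Since 153^48 ≡ 1, the order of 153 divides 48 < 240, so 153 is not a primitive root.

No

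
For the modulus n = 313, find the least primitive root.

φ(313) = 313 − 1 = 312 = 2^3 · 3 · 13.
Test candidates g = 2, 3, … against the prime factors q ∈ {2, 3, 13} of φ(313): g is a generator iff g^(312/q) ≢ 1 for every such q.
g = 2: 2^156 ≡ 1 — hits 1, so not a primitive root.
g = 3: 3^156 ≡ 1 — hits 1, so not a primitive root.
g = 4: 4^156 ≡ 1 — hits 1, so not a primitive root.
g = 5: 5^156 ≡ 312; 5^104 ≡ 1 — hits 1, so not a primitive root.
g = 6: 6^156 ≡ 1 — hits 1, so not a primitive root.
g = 7: 7^156 ≡ 312; 7^104 ≡ 1 — hits 1, so not a primitive root.
g = 8: 8^156 ≡ 1 — hits 1, so not a primitive root.
g = 9: 9^156 ≡ 1 — hits 1, so not a primitive root.
g = 10: 10^156 ≡ 312; 10^104 ≡ 214; 10^24 ≡ 103 — none is 1, so 10 is a primitive root.
The smallest primitive root modulo 313 is 10.

10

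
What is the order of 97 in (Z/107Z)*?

106

The order of 97 must divide φ(107) = 107 − 1 = 106 = 2 · 53.
Divisors of 106: 1, 2, 53, 106.
Test each divisor d:
97^1 ≡ 97
97^2 ≡ 100
97^53 ≡ 106
97^106 ≡ 1
Hence ord(97) = 106.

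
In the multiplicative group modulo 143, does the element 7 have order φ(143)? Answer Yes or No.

No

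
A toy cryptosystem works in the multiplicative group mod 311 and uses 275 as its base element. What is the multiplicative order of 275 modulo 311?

The order of 275 must divide φ(311) = 311 − 1 = 310 = 2 · 5 · 31.
Divisors of 310: 1, 2, 5, 10, 31, 62, 155, 310.
Evaluate successive powers at the divisors of 310:
275^1 ≡ 275
275^2 ≡ 52
275^5 ≡ 310
275^10 ≡ 1
The smallest such exponent is 10, so the order of 275 is 10.

10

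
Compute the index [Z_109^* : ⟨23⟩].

Since 23 ∈ (Z/109Z)^×, its order divides φ(109) = 109 − 1 = 108 = 2^2 · 3^3.
Divisors of 108: 1, 2, 3, 4, 6, 9, 12, 18, 27, 36, 54, 108.
Test each divisor d:
23^1 ≡ 23 (mod 109)
23^2 ≡ 93 (mod 109)
23^3 ≡ 68 (mod 109)
23^4 ≡ 38 (mod 109)
23^6 ≡ 46 (mod 109)
23^9 ≡ 76 (mod 109)
23^12 ≡ 45 (mod 109)
23^18 ≡ 108 (mod 109)
23^27 ≡ 33 (mod 109)
23^36 ≡ 1 (mod 109) ✓
So ord_109(23) = 36, hence |⟨23⟩| = 36.
[(Z/109Z)^× : ⟨23⟩] = 108/36 = 3.

3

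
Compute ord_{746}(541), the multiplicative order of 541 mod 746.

372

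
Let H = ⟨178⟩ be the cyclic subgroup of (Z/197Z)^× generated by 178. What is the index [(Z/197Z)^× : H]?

28

ord(178) | φ(197) = 197 − 1 = 196 = 2^2 · 7^2.
Divisors of 196: 1, 2, 4, 7, 14, 28, 49, 98, 196.
Check 178^d mod 197 for each divisor in increasing order:
178^1 ≡ 178 (mod 197)
178^2 ≡ 164 (mod 197)
178^4 ≡ 104 (mod 197)
178^7 ≡ 1 (mod 197) ✓
So ord_197(178) = 7, hence |⟨178⟩| = 7.
Index = |(Z/197Z)^×| / |⟨178⟩| = 196 / 7 = 28.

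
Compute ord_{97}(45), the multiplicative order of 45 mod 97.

32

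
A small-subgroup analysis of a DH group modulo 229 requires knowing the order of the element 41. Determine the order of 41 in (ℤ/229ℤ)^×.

228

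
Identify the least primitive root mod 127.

3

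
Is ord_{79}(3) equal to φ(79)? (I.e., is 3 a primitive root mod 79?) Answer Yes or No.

Yes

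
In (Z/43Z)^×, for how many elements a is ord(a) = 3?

φ(43) = 43 − 1 = 42 = 2 · 3 · 7.
Since (Z/43Z)^× is cyclic of order 42, the number of elements of order d is φ(d) when d | 42 and 0 otherwise.
3 | 42, and φ(3) = 3 − 1 = 2.

2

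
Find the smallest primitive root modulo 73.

φ(73) = 73 − 1 = 72 = 2^3 · 3^2.
Test candidates g = 2, 3, … against the prime factors q ∈ {2, 3} of φ(73): g is a generator iff g^(72/q) ≢ 1 for every such q.
g = 2: 2^36 ≡ 1 — hits 1, so not a primitive root.
g = 3: 3^36 ≡ 1 — hits 1, so not a primitive root.
g = 4: 4^36 ≡ 1 — hits 1, so not a primitive root.
g = 5: 5^36 ≡ 72; 5^24 ≡ 8 — none is 1, so 5 is a primitive root.
So 5 is the smallest generator of (Z/73Z)^×.

5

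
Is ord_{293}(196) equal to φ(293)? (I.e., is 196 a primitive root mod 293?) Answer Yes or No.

φ(293) = 293 − 1 = 292 = 2^2 · 73.
An element g generates (Z/293Z)^× iff g^(292/q) ≢ 1 (mod 293) for each prime q ∈ {2, 73}.
196^146 ≡ 1 (mod 293)  [q = 2: ≡ 1 ✗]
196^4 ≡ 210 (mod 293)  [q = 73: ≢ 1 ✓]
Since 196^146 ≡ 1, the order of 196 divides 146 < 292, so 196 is not a primitive root.

No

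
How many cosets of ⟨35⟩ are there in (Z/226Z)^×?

7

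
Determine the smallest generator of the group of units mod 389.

φ(389) = 389 − 1 = 388 = 2^2 · 97.
Test candidates g = 2, 3, … against the prime factors q ∈ {2, 97} of φ(389): g is a generator iff g^(388/q) ≢ 1 for every such q.
g = 2: 2^194 ≡ 388; 2^4 ≡ 16 — none is 1, so 2 is a primitive root.
So 2 is the smallest generator of (Z/389Z)^×.

2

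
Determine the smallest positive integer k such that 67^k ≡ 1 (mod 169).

Since 67 ∈ (Z/169Z)^×, its order divides φ(169) = φ(13^2) = 13·(13−1) = 156 = 2^2 · 3 · 13.
Divisors of 156: 1, 2, 3, 4, 6, 12, 13, 26, 39, 52, 78, 156.
Test each divisor d:
67^1 ≡ 67
67^2 ≡ 95
67^3 ≡ 112
67^4 ≡ 68
67^6 ≡ 38
67^12 ≡ 92
67^13 ≡ 80
67^26 ≡ 147
67^39 ≡ 99
67^52 ≡ 146
67^78 ≡ 168
67^156 ≡ 1
So ord_169(67) = 156.

156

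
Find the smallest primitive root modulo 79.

φ(79) = 79 − 1 = 78 = 2 · 3 · 13.
Test candidates g = 2, 3, … against the prime factors q ∈ {2, 3, 13} of φ(79): g is a generator iff g^(78/q) ≢ 1 for every such q.
g = 2: 2^39 ≡ 1 — hits 1, so not a primitive root.
g = 3: 3^39 ≡ 78; 3^26 ≡ 23; 3^6 ≡ 18 — none is 1, so 3 is a primitive root.
The smallest primitive root modulo 79 is 3.

3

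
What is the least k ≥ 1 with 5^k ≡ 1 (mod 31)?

Since 5 ∈ (Z/31Z)^×, its order divides φ(31) = 31 − 1 = 30 = 2 · 3 · 5.
Divisors of 30: 1, 2, 3, 5, 6, 10, 15, 30.
Evaluate successive powers at the divisors of 30:
5^1 ≡ 5 (mod 31)
5^2 ≡ 25 (mod 31)
5^3 ≡ 1 (mod 31) ✓
Therefore the multiplicative order of 5 modulo 31 is 3.

3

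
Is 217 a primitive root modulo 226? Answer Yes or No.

φ(226) = φ(2)·φ(113) = 1·112 = 112 = 2^4 · 7.
It suffices to check that the order of 217 is not a proper divisor of 112: compute 217^(112/q) for q ∈ {2, 7}.
217^56 ≡ 1 (mod 226)  [q = 2: ≡ 1 ✗]
217^16 ≡ 141 (mod 226)  [q = 7: ≢ 1 ✓]
Since 217^56 ≡ 1, the order of 217 divides 56 < 112, so 217 is not a primitive root.

No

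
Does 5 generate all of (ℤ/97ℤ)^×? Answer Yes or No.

Yes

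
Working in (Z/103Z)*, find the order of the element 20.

102

The order of 20 must divide φ(103) = 103 − 1 = 102 = 2 · 3 · 17.
Divisors of 102: 1, 2, 3, 6, 17, 34, 51, 102.
Check 20^d mod 103 for each divisor in increasing order:
20^1 ≡ 20 (mod 103)
20^2 ≡ 91 (mod 103)
20^3 ≡ 69 (mod 103)
20^6 ≡ 23 (mod 103)
20^17 ≡ 47 (mod 103)
20^34 ≡ 46 (mod 103)
20^51 ≡ 102 (mod 103)
20^102 ≡ 1 (mod 103) ✓
Therefore the multiplicative order of 20 modulo 103 is 102.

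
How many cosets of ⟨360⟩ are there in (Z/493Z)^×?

ord(360) | φ(493) = φ(17·29) = (17−1)·(29−1) = 16·28 = 448 = 2^6 · 7.
Divisors of 448: 1, 2, 4, 7, 8, 14, 16, 28, 32, 56, 64, 112, 224, 448.
Evaluate successive powers at the divisors of 448:
360^1 ≡ 360 (mod 493)
360^2 ≡ 434 (mod 493)
360^4 ≡ 30 (mod 493)
360^7 ≡ 249 (mod 493)
360^8 ≡ 407 (mod 493)
360^14 ≡ 376 (mod 493)
360^16 ≡ 1 (mod 493) ✓
Thus |⟨360⟩| = ord(360) = 16.
The index is φ(493) / ord(360) = 448 / 16 = 28.

28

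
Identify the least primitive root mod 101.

φ(101) = 101 − 1 = 100 = 2^2 · 5^2.
Test candidates g = 2, 3, … against the prime factors q ∈ {2, 5} of φ(101): g is a generator iff g^(100/q) ≢ 1 for every such q.
g = 2: 2^50 ≡ 100; 2^20 ≡ 95 — none is 1, so 2 is a primitive root.
The smallest primitive root modulo 101 is 2.

2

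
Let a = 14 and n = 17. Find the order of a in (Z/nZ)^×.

16

Since 14 ∈ (Z/17Z)^×, its order divides φ(17) = 17 − 1 = 16 = 2^4.
Divisors of 16: 1, 2, 4, 8, 16.
Check 14^d mod 17 for each divisor in increasing order:
14^1 ≡ 14
14^2 ≡ 9
14^4 ≡ 13
14^8 ≡ 16
14^16 ≡ 1
Therefore the multiplicative order of 14 modulo 17 is 16.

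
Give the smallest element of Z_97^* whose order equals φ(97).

φ(97) = 97 − 1 = 96 = 2^5 · 3.
g is a primitive root iff g^(96/q) ≢ 1 (mod 97) for each prime q ∈ {2, 3}.
g = 2: 2^48 ≡ 1 — hits 1, so not a primitive root.
g = 3: 3^48 ≡ 1 — hits 1, so not a primitive root.
g = 4: 4^48 ≡ 1 — hits 1, so not a primitive root.
g = 5: 5^48 ≡ 96; 5^32 ≡ 35 — none is 1, so 5 is a primitive root.
Hence the least primitive root of 97 is 5.

5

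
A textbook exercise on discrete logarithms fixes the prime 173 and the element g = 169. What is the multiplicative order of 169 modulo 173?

43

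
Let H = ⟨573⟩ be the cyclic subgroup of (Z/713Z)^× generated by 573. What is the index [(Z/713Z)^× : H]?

6

By Lagrange's theorem, ord_713(573) divides φ(713) = φ(23·31) = (23−1)·(31−1) = 22·30 = 660 = 2^2 · 3 · 5 · 11.
Divisors of 660: 1, 2, 3, 4, 5, 6, 10, 11, 12, 15, 20, 22, 30, 33, 44, 55, 60, 66, 110, 132, 165, 220, 330, 660.
Test each divisor d:
573^1 ≡ 573 (mod 713)
573^2 ≡ 349 (mod 713)
573^3 ≡ 337 (mod 713)
573^4 ≡ 591 (mod 713)
573^5 ≡ 681 (mod 713)
573^6 ≡ 202 (mod 713)
573^10 ≡ 311 (mod 713)
573^11 ≡ 666 (mod 713)
573^12 ≡ 163 (mod 713)
573^15 ≡ 30 (mod 713)
573^20 ≡ 466 (mod 713)
573^22 ≡ 70 (mod 713)
573^30 ≡ 187 (mod 713)
573^33 ≡ 275 (mod 713)
573^44 ≡ 622 (mod 713)
573^55 ≡ 712 (mod 713)
573^60 ≡ 32 (mod 713)
573^66 ≡ 47 (mod 713)
573^110 ≡ 1 (mod 713) ✓
So ord_713(573) = 110, hence |⟨573⟩| = 110.
Index = |(Z/713Z)^×| / |⟨573⟩| = 660 / 110 = 6.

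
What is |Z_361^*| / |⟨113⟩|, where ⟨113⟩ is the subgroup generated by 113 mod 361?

9

ord(113) | φ(361) = φ(19^2) = 19·(19−1) = 342 = 2 · 3^2 · 19.
Divisors of 342: 1, 2, 3, 6, 9, 18, 19, 38, 57, 114, 171, 342.
Compute 113^d (mod 361) for the divisors d until we hit 1:
113^1 ≡ 113 (mod 361)
113^2 ≡ 134 (mod 361)
113^3 ≡ 341 (mod 361)
113^6 ≡ 39 (mod 361)
113^9 ≡ 303 (mod 361)
113^18 ≡ 115 (mod 361)
113^19 ≡ 360 (mod 361)
113^38 ≡ 1 (mod 361) ✓
Thus |⟨113⟩| = ord(113) = 38.
Index = |(Z/361Z)^×| / |⟨113⟩| = 342 / 38 = 9.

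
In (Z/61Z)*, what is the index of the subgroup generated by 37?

Since 37 ∈ (Z/61Z)^×, its order divides φ(61) = 61 − 1 = 60 = 2^2 · 3 · 5.
Divisors of 60: 1, 2, 3, 4, 5, 6, 10, 12, 15, 20, 30, 60.
Compute 37^d (mod 61) for the divisors d until we hit 1:
37^1 ≡ 37 (mod 61)
37^2 ≡ 27 (mod 61)
37^3 ≡ 23 (mod 61)
37^4 ≡ 58 (mod 61)
37^5 ≡ 11 (mod 61)
37^6 ≡ 41 (mod 61)
37^10 ≡ 60 (mod 61)
37^12 ≡ 34 (mod 61)
37^15 ≡ 50 (mod 61)
37^20 ≡ 1 (mod 61) ✓
The order of 37 is 20, so the subgroup it generates has 20 elements.
Index = |(Z/61Z)^×| / |⟨37⟩| = 60 / 20 = 3.

3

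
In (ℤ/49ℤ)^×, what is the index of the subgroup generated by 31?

7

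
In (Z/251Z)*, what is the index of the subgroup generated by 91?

Since 91 ∈ (Z/251Z)^×, its order divides φ(251) = 251 − 1 = 250 = 2 · 5^3.
Divisors of 250: 1, 2, 5, 10, 25, 50, 125, 250.
Check 91^d mod 251 for each divisor in increasing order:
91^1 ≡ 91 (mod 251)
91^2 ≡ 249 (mod 251)
91^5 ≡ 113 (mod 251)
91^10 ≡ 219 (mod 251)
91^25 ≡ 1 (mod 251) ✓
So ord_251(91) = 25, hence |⟨91⟩| = 25.
Index = |(Z/251Z)^×| / |⟨91⟩| = 250 / 25 = 10.

10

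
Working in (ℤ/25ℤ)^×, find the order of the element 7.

ord(7) | φ(25) = φ(5^2) = 5·(5−1) = 20 = 2^2 · 5.
Divisors of 20: 1, 2, 4, 5, 10, 20.
Test each divisor d:
7^1 ≡ 7 (mod 25)
7^2 ≡ 24 (mod 25)
7^4 ≡ 1 (mod 25) ✓
Therefore the multiplicative order of 7 modulo 25 is 4.

4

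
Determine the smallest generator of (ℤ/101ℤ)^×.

2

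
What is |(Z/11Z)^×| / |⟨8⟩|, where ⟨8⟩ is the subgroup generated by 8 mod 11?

ord(8) | φ(11) = 11 − 1 = 10 = 2 · 5.
Divisors of 10: 1, 2, 5, 10.
Test each divisor d:
8^1 ≡ 8 (mod 11)
8^2 ≡ 9 (mod 11)
8^5 ≡ 10 (mod 11)
8^10 ≡ 1 (mod 11) ✓
Thus |⟨8⟩| = ord(8) = 10.
Index = |(Z/11Z)^×| / |⟨8⟩| = 10 / 10 = 1.

1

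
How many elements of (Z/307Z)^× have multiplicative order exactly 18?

φ(307) = 307 − 1 = 306 = 2 · 3^2 · 17.
In a cyclic group of order 306, there are φ(d) elements of order d for each divisor d of 306, and zero for non-divisors.
18 = 2 · 3^2 divides 306, and φ(18) = 6.

6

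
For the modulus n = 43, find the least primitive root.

3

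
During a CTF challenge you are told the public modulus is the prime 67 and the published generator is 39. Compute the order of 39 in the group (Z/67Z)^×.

33

ord(39) | φ(67) = 67 − 1 = 66 = 2 · 3 · 11.
Divisors of 66: 1, 2, 3, 6, 11, 22, 33, 66.
Compute 39^d (mod 67) for the divisors d until we hit 1:
39^1 ≡ 39 (mod 67)
39^2 ≡ 47 (mod 67)
39^3 ≡ 24 (mod 67)
39^6 ≡ 40 (mod 67)
39^11 ≡ 29 (mod 67)
39^22 ≡ 37 (mod 67)
39^33 ≡ 1 (mod 67) ✓
The smallest such exponent is 33, so the order of 39 is 33.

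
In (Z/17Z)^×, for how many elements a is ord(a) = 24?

0

φ(17) = 17 − 1 = 16 = 2^4.
In a cyclic group of order 16, there are φ(d) elements of order d for each divisor d of 16, and zero for non-divisors.
Here 16 is not a multiple of 24, so there are no elements of order 24.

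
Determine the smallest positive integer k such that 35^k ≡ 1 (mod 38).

9

Since 35 ∈ (Z/38Z)^×, its order divides φ(38) = φ(2)·φ(19) = 1·18 = 18 = 2 · 3^2.
Divisors of 18: 1, 2, 3, 6, 9, 18.
Compute 35^d (mod 38) for the divisors d until we hit 1:
35^1 ≡ 35 (mod 38)
35^2 ≡ 9 (mod 38)
35^3 ≡ 11 (mod 38)
35^6 ≡ 7 (mod 38)
35^9 ≡ 1 (mod 38) ✓
So ord_38(35) = 9.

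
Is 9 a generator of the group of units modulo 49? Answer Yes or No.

No

φ(49) = φ(7^2) = 7·(7−1) = 42 = 2 · 3 · 7.
It suffices to check that the order of 9 is not a proper divisor of 42: compute 9^(42/q) for q ∈ {2, 3, 7}.
9^21 ≡ 1 (mod 49)  [q = 2: ≡ 1 ✗]
9^14 ≡ 18 (mod 49)  [q = 3: ≢ 1 ✓]
9^6 ≡ 36 (mod 49)  [q = 7: ≢ 1 ✓]
Since 9^21 ≡ 1, the order of 9 divides 21 < 42, so 9 is not a primitive root.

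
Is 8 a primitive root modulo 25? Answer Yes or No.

φ(25) = φ(5^2) = 5·(5−1) = 20 = 2^2 · 5.
An element g generates (Z/25Z)^× iff g^(20/q) ≢ 1 (mod 25) for each prime q ∈ {2, 5}.
8^10 ≡ 24 (mod 25)  [q = 2: ≢ 1 ✓]
8^4 ≡ 21 (mod 25)  [q = 5: ≢ 1 ✓]
Every test exponent gives a nontrivial residue, hence 8 generates the full group.

Yes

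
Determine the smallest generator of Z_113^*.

3

φ(113) = 113 − 1 = 112 = 2^4 · 7.
Test candidates g = 2, 3, … against the prime factors q ∈ {2, 7} of φ(113): g is a generator iff g^(112/q) ≢ 1 for every such q.
g = 2: 2^56 ≡ 1 — hits 1, so not a primitive root.
g = 3: 3^56 ≡ 112; 3^16 ≡ 49 — none is 1, so 3 is a primitive root.
Hence the least primitive root of 113 is 3.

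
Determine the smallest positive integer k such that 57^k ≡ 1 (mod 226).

By Lagrange's theorem, ord_226(57) divides φ(226) = φ(2)·φ(113) = 1·112 = 112 = 2^4 · 7.
Divisors of 112: 1, 2, 4, 7, 8, 14, 16, 28, 56, 112.
Evaluate successive powers at the divisors of 112:
57^1 ≡ 57 (mod 226)
57^2 ≡ 85 (mod 226)
57^4 ≡ 219 (mod 226)
57^7 ≡ 211 (mod 226)
57^8 ≡ 49 (mod 226)
57^14 ≡ 225 (mod 226)
57^16 ≡ 141 (mod 226)
57^28 ≡ 1 (mod 226) ✓
Therefore the multiplicative order of 57 modulo 226 is 28.

28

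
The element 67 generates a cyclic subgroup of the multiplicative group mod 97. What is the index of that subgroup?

Since 67 ∈ (Z/97Z)^×, its order divides φ(97) = 97 − 1 = 96 = 2^5 · 3.
Divisors of 96: 1, 2, 3, 4, 6, 8, 12, 16, 24, 32, 48, 96.
Test each divisor d:
67^1 ≡ 67
67^2 ≡ 27
67^3 ≡ 63
67^4 ≡ 50
67^6 ≡ 89
67^8 ≡ 75
67^12 ≡ 64
67^16 ≡ 96
67^24 ≡ 22
67^32 ≡ 1
The order of 67 is 32, so the subgroup it generates has 32 elements.
Index = |(Z/97Z)^×| / |⟨67⟩| = 96 / 32 = 3.

3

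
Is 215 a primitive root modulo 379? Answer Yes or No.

Yes

φ(379) = 379 − 1 = 378 = 2 · 3^3 · 7.
An element g generates (Z/379Z)^× iff g^(378/q) ≢ 1 (mod 379) for each prime q ∈ {2, 3, 7}.
215^189 ≡ 378 (mod 379)  [q = 2: ≢ 1 ✓]
215^126 ≡ 51 (mod 379)  [q = 3: ≢ 1 ✓]
215^54 ≡ 94 (mod 379)  [q = 7: ≢ 1 ✓]
All checks pass, so 215 has order 378 and is a primitive root modulo 379.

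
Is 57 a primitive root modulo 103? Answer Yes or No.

No

φ(103) = 103 − 1 = 102 = 2 · 3 · 17.
An element g generates (Z/103Z)^× iff g^(102/q) ≢ 1 (mod 103) for each prime q ∈ {2, 3, 17}.
57^51 ≡ 102 (mod 103)  [q = 2: ≢ 1 ✓]
57^34 ≡ 46 (mod 103)  [q = 3: ≢ 1 ✓]
57^6 ≡ 1 (mod 103)  [q = 17: ≡ 1 ✗]
Since 57^6 ≡ 1, the order of 57 divides 6 < 102, so 57 is not a primitive root.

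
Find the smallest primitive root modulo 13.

φ(13) = 13 − 1 = 12 = 2^2 · 3.
g is a primitive root iff g^(12/q) ≢ 1 (mod 13) for each prime q ∈ {2, 3}.
g = 2: 2^6 ≡ 12; 2^4 ≡ 3 — none is 1, so 2 is a primitive root.
The smallest primitive root modulo 13 is 2.

2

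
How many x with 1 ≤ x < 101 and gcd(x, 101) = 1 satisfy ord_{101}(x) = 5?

4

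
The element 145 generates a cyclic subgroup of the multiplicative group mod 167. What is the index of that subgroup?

1

By Lagrange's theorem, ord_167(145) divides φ(167) = 167 − 1 = 166 = 2 · 83.
Divisors of 166: 1, 2, 83, 166.
Test each divisor d:
145^1 ≡ 145
145^2 ≡ 150
145^83 ≡ 166
145^166 ≡ 1
Thus |⟨145⟩| = ord(145) = 166.
[(Z/167Z)^× : ⟨145⟩] = 166/166 = 1.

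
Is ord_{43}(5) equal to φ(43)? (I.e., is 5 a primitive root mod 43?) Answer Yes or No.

Yes

φ(43) = 43 − 1 = 42 = 2 · 3 · 7.
An element g generates (Z/43Z)^× iff g^(42/q) ≢ 1 (mod 43) for each prime q ∈ {2, 3, 7}.
5^21 ≡ 42 (mod 43)  [q = 2: ≢ 1 ✓]
5^14 ≡ 36 (mod 43)  [q = 3: ≢ 1 ✓]
5^6 ≡ 16 (mod 43)  [q = 7: ≢ 1 ✓]
Every test exponent gives a nontrivial residue, hence 5 generates the full group.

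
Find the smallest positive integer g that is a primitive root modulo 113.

3

φ(113) = 113 − 1 = 112 = 2^4 · 7.
Test candidates g = 2, 3, … against the prime factors q ∈ {2, 7} of φ(113): g is a generator iff g^(112/q) ≢ 1 for every such q.
g = 2: 2^56 ≡ 1 — hits 1, so not a primitive root.
g = 3: 3^56 ≡ 112; 3^16 ≡ 49 — none is 1, so 3 is a primitive root.
Hence the least primitive root of 113 is 3.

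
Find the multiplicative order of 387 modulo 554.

The order of 387 must divide φ(554) = φ(2)·φ(277) = 1·276 = 276 = 2^2 · 3 · 23.
Divisors of 276: 1, 2, 3, 4, 6, 12, 23, 46, 69, 92, 138, 276.
Evaluate successive powers at the divisors of 276:
387^1 ≡ 387 (mod 554)
387^2 ≡ 189 (mod 554)
387^3 ≡ 15 (mod 554)
387^4 ≡ 265 (mod 554)
387^6 ≡ 225 (mod 554)
387^12 ≡ 211 (mod 554)
387^23 ≡ 95 (mod 554)
387^46 ≡ 161 (mod 554)
387^69 ≡ 337 (mod 554)
387^92 ≡ 437 (mod 554)
387^138 ≡ 553 (mod 554)
387^276 ≡ 1 (mod 554) ✓
Therefore the multiplicative order of 387 modulo 554 is 276.

276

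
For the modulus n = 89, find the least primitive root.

3

φ(89) = 89 − 1 = 88 = 2^3 · 11.
Test candidates g = 2, 3, … against the prime factors q ∈ {2, 11} of φ(89): g is a generator iff g^(88/q) ≢ 1 for every such q.
g = 2: 2^44 ≡ 1 — hits 1, so not a primitive root.
g = 3: 3^44 ≡ 88; 3^8 ≡ 64 — none is 1, so 3 is a primitive root.
So 3 is the smallest generator of (Z/89Z)^×.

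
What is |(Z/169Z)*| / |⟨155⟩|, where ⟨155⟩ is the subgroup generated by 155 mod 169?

6

Since 155 ∈ (Z/169Z)^×, its order divides φ(169) = φ(13^2) = 13·(13−1) = 156 = 2^2 · 3 · 13.
Divisors of 156: 1, 2, 3, 4, 6, 12, 13, 26, 39, 52, 78, 156.
Compute 155^d (mod 169) for the divisors d until we hit 1:
155^1 ≡ 155 (mod 169)
155^2 ≡ 27 (mod 169)
155^3 ≡ 129 (mod 169)
155^4 ≡ 53 (mod 169)
155^6 ≡ 79 (mod 169)
155^12 ≡ 157 (mod 169)
155^13 ≡ 168 (mod 169)
155^26 ≡ 1 (mod 169) ✓
So ord_169(155) = 26, hence |⟨155⟩| = 26.
[(Z/169Z)^× : ⟨155⟩] = 156/26 = 6.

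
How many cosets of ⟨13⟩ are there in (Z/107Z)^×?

ord(13) | φ(107) = 107 − 1 = 106 = 2 · 53.
Divisors of 106: 1, 2, 53, 106.
Evaluate successive powers at the divisors of 106:
13^1 ≡ 13
13^2 ≡ 62
13^53 ≡ 1
Thus |⟨13⟩| = ord(13) = 53.
Index = |(Z/107Z)^×| / |⟨13⟩| = 106 / 53 = 2.

2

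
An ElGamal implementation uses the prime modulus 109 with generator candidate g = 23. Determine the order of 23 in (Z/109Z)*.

36

Since 23 ∈ (Z/109Z)^×, its order divides φ(109) = 109 − 1 = 108 = 2^2 · 3^3.
Divisors of 108: 1, 2, 3, 4, 6, 9, 12, 18, 27, 36, 54, 108.
Evaluate successive powers at the divisors of 108:
23^1 ≡ 23
23^2 ≡ 93
23^3 ≡ 68
23^4 ≡ 38
23^6 ≡ 46
23^9 ≡ 76
23^12 ≡ 45
23^18 ≡ 108
23^27 ≡ 33
23^36 ≡ 1
Therefore the multiplicative order of 23 modulo 109 is 36.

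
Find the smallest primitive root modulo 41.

6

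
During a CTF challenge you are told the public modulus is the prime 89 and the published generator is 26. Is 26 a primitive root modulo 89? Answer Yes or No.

Yes

φ(89) = 89 − 1 = 88 = 2^3 · 11.
26 is a primitive root mod 89 iff 26^(φ(89)/q) ≢ 1 for every prime q | φ(89), i.e. q ∈ {2, 11}.
26^44 ≡ 88 (mod 89)  [q = 2: ≢ 1 ✓]
26^8 ≡ 8 (mod 89)  [q = 11: ≢ 1 ✓]
All checks pass, so 26 has order 88 and is a primitive root modulo 89.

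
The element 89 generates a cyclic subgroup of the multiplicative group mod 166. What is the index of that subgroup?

The order of 89 must divide φ(166) = φ(2)·φ(83) = 1·82 = 82 = 2 · 41.
Divisors of 82: 1, 2, 41, 82.
Check 89^d mod 166 for each divisor in increasing order:
89^1 ≡ 89 (mod 166)
89^2 ≡ 119 (mod 166)
89^41 ≡ 165 (mod 166)
89^82 ≡ 1 (mod 166) ✓
So ord_166(89) = 82, hence |⟨89⟩| = 82.
The index is φ(166) / ord(89) = 82 / 82 = 1.

1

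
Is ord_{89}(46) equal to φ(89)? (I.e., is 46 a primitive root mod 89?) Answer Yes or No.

Yes

φ(89) = 89 − 1 = 88 = 2^3 · 11.
46 is a primitive root mod 89 iff 46^(φ(89)/q) ≢ 1 for every prime q | φ(89), i.e. q ∈ {2, 11}.
46^44 ≡ 88 (mod 89)  [q = 2: ≢ 1 ✓]
46^8 ≡ 67 (mod 89)  [q = 11: ≢ 1 ✓]
None equal 1, so ord_89(46) = 88: 46 is a primitive root.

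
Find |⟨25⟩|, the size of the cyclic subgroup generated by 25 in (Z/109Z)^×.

The order of 25 must divide φ(109) = 109 − 1 = 108 = 2^2 · 3^3.
Divisors of 108: 1, 2, 3, 4, 6, 9, 12, 18, 27, 36, 54, 108.
Check 25^d mod 109 for each divisor in increasing order:
25^1 ≡ 25
25^2 ≡ 80
25^3 ≡ 38
25^4 ≡ 78
25^6 ≡ 27
25^9 ≡ 45
25^12 ≡ 75
25^18 ≡ 63
25^27 ≡ 1
Therefore the multiplicative order of 25 modulo 109 is 27.

27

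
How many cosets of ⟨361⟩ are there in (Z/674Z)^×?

2

By Lagrange's theorem, ord_674(361) divides φ(674) = φ(2)·φ(337) = 1·336 = 336 = 2^4 · 3 · 7.
Divisors of 336: 1, 2, 3, 4, 6, 7, 8, 12, 14, 16, 21, 24, 28, 42, 48, 56, 84, 112, 168, 336.
Check 361^d mod 674 for each divisor in increasing order:
361^1 ≡ 361 (mod 674)
361^2 ≡ 239 (mod 674)
361^3 ≡ 7 (mod 674)
361^4 ≡ 505 (mod 674)
361^6 ≡ 49 (mod 674)
361^7 ≡ 165 (mod 674)
361^8 ≡ 253 (mod 674)
361^12 ≡ 379 (mod 674)
361^14 ≡ 265 (mod 674)
361^16 ≡ 653 (mod 674)
361^21 ≡ 589 (mod 674)
361^24 ≡ 79 (mod 674)
361^28 ≡ 129 (mod 674)
361^42 ≡ 485 (mod 674)
361^48 ≡ 175 (mod 674)
361^56 ≡ 465 (mod 674)
361^84 ≡ 673 (mod 674)
361^112 ≡ 545 (mod 674)
361^168 ≡ 1 (mod 674) ✓
The order of 361 is 168, so the subgroup it generates has 168 elements.
[(Z/674Z)^× : ⟨361⟩] = 336/168 = 2.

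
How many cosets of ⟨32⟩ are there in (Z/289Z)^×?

2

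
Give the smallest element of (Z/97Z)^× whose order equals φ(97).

φ(97) = 97 − 1 = 96 = 2^5 · 3.
Test candidates g = 2, 3, … against the prime factors q ∈ {2, 3} of φ(97): g is a generator iff g^(96/q) ≢ 1 for every such q.
g = 2: 2^48 ≡ 1 — hits 1, so not a primitive root.
g = 3: 3^48 ≡ 1 — hits 1, so not a primitive root.
g = 4: 4^48 ≡ 1 — hits 1, so not a primitive root.
g = 5: 5^48 ≡ 96; 5^32 ≡ 35 — none is 1, so 5 is a primitive root.
Hence the least primitive root of 97 is 5.

5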